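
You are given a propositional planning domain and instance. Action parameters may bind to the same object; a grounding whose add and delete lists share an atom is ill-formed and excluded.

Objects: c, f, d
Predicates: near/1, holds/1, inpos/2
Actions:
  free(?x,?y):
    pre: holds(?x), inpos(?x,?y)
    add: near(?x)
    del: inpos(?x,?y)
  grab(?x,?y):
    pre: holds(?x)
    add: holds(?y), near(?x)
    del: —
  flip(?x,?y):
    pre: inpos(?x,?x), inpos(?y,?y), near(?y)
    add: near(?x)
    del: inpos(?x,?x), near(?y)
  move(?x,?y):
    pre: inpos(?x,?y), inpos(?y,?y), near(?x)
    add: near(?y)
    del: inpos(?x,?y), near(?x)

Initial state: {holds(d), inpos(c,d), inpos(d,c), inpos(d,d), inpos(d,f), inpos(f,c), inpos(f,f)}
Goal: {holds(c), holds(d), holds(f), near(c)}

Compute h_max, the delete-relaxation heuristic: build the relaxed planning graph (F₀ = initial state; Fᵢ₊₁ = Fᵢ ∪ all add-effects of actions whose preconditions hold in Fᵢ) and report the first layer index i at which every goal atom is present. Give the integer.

F0 = init (7 atoms)
F1 = F0 ∪ {holds(c), holds(f), near(d)}  (10 atoms)
F2 = F1 ∪ {near(c), near(f)}  (12 atoms)
goal ⊆ F2  ⇒  h_max = 2

2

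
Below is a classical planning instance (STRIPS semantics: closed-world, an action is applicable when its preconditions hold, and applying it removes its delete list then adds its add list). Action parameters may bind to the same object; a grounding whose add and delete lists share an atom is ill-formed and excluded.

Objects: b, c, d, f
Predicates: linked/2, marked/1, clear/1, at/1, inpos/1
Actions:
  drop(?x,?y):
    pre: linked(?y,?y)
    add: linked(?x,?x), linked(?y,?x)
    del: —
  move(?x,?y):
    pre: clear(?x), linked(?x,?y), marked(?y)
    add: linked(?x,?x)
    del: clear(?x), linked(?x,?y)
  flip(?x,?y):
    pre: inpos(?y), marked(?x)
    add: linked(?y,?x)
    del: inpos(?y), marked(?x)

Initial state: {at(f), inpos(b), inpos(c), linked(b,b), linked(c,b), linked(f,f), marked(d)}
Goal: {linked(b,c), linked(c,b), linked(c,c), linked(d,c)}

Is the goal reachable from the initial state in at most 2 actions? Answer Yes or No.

1. drop(c,b)  →  {at(f), inpos(b), inpos(c), linked(b,b), linked(b,c), linked(c,b), linked(c,c), linked(f,f), marked(d)}
2. drop(d,b)  →  {at(f), inpos(b), inpos(c), linked(b,b), linked(b,c), linked(b,d), linked(c,b), linked(c,c), linked(d,d), linked(f,f), marked(d)}
3. drop(c,d)  →  {at(f), inpos(b), inpos(c), linked(b,b), linked(b,c), linked(b,d), linked(c,b), linked(c,c), linked(d,c), linked(d,d), linked(f,f), marked(d)}
optimal plan length = 3; 3 > 2

No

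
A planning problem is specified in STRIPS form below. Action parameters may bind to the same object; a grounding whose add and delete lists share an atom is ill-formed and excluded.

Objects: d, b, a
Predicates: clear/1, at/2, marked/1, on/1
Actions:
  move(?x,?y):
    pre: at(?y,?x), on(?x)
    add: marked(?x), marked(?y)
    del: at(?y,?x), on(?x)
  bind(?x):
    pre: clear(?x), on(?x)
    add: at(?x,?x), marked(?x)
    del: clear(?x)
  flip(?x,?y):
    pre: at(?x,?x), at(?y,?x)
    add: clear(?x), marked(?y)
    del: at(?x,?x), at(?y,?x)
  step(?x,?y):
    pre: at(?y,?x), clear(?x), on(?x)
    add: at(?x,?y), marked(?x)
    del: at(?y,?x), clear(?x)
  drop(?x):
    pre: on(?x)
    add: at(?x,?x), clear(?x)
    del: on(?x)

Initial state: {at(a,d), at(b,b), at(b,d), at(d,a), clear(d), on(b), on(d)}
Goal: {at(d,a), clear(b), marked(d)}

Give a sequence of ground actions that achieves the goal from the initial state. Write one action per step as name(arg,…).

move(d,b); flip(b,b)

1. move(d,b)  →  {at(a,d), at(b,b), at(d,a), clear(d), marked(b), marked(d), on(b)}
2. flip(b,b)  →  {at(a,d), at(d,a), clear(b), clear(d), marked(b), marked(d), on(b)}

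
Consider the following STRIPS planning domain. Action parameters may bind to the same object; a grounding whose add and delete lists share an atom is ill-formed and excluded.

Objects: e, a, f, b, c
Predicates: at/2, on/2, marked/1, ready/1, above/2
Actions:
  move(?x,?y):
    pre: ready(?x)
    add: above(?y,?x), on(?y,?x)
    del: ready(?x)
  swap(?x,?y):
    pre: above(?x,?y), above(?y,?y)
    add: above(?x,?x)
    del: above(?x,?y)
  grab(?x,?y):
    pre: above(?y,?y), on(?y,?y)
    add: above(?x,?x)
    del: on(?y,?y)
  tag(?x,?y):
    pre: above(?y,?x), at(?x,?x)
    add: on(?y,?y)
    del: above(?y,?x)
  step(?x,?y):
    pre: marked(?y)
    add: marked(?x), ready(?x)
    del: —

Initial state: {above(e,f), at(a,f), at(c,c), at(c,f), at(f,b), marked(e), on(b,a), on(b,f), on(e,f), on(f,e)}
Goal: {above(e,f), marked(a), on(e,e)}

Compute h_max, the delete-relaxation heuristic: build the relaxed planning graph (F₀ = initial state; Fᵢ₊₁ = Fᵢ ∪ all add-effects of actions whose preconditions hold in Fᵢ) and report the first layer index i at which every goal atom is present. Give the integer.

F0 = init (10 atoms)
F1 = F0 ∪ {marked(a), marked(b), marked(c), marked(f), ready(a), ready(b), ready(c), ready(e), ready(f)}  (19 atoms)
F2 = F1 ∪ {above(a,a), above(a,b), above(a,c), above(a,e), above(a,f), above(b,a), above(b,b), above(b,c), above(b,e), above(b,f), above(c,a), above(c,b), above(c,c), above(c,e), above(c,f), above(e,a), above(e,b), above(e,c), above(e,e), above(f,a), above(f,b), above(f,c), above(f,e), above(f,f), on(a,a), on(a,b), on(a,c), on(a,e), on(a,f), on(b,b), on(b,c), on(b,e), on(c,a), on(c,b), on(c,c), on(c,e), on(c,f), on(e,a), on(e,b), on(e,c), on(e,e), on(f,a), on(f,b), on(f,c), on(f,f)}  (64 atoms)
goal ⊆ F2  ⇒  h_max = 2

2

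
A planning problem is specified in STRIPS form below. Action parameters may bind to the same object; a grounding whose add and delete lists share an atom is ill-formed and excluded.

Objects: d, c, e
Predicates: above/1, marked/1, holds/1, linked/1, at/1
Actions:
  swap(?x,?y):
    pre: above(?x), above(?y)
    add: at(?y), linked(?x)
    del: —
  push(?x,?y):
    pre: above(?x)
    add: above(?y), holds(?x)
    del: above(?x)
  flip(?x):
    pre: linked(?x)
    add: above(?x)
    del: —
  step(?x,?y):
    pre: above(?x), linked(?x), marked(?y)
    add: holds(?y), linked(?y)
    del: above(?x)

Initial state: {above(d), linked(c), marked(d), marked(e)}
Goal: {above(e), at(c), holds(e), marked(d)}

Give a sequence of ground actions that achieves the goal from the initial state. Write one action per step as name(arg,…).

push(d,c); swap(c,c); step(c,e); flip(e)

1. push(d,c)  →  {above(c), holds(d), linked(c), marked(d), marked(e)}
2. swap(c,c)  →  {above(c), at(c), holds(d), linked(c), marked(d), marked(e)}
3. step(c,e)  →  {at(c), holds(d), holds(e), linked(c), linked(e), marked(d), marked(e)}
4. flip(e)  →  {above(e), at(c), holds(d), holds(e), linked(c), linked(e), marked(d), marked(e)}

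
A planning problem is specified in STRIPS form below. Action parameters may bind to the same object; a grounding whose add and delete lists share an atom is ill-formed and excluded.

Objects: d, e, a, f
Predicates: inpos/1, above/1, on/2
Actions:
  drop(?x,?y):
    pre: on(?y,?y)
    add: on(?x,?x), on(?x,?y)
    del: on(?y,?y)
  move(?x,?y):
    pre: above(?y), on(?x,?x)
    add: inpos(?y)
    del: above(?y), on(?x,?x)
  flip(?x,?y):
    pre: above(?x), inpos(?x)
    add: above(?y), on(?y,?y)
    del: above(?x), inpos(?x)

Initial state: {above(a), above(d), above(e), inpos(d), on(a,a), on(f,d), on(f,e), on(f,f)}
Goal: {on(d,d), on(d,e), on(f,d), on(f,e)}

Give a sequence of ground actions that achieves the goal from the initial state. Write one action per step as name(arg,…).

drop(e,a); drop(d,e)

1. drop(e,a)  →  {above(a), above(d), above(e), inpos(d), on(e,a), on(e,e), on(f,d), on(f,e), on(f,f)}
2. drop(d,e)  →  {above(a), above(d), above(e), inpos(d), on(d,d), on(d,e), on(e,a), on(f,d), on(f,e), on(f,f)}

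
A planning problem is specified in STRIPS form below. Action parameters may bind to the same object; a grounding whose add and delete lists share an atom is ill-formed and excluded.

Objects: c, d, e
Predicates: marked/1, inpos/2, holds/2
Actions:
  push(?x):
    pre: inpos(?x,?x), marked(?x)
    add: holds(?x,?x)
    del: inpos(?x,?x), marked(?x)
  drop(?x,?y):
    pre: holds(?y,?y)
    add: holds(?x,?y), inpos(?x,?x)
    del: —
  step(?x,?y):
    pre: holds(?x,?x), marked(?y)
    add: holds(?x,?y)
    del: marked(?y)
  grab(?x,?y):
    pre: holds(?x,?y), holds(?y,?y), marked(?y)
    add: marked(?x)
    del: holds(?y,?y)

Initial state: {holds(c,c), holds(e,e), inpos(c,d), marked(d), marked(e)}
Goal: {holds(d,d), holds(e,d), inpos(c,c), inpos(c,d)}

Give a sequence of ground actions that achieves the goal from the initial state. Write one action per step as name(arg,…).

drop(c,c); drop(d,c); push(d); drop(e,d)

1. drop(c,c)  →  {holds(c,c), holds(e,e), inpos(c,c), inpos(c,d), marked(d), marked(e)}
2. drop(d,c)  →  {holds(c,c), holds(d,c), holds(e,e), inpos(c,c), inpos(c,d), inpos(d,d), marked(d), marked(e)}
3. push(d)  →  {holds(c,c), holds(d,c), holds(d,d), holds(e,e), inpos(c,c), inpos(c,d), marked(e)}
4. drop(e,d)  →  {holds(c,c), holds(d,c), holds(d,d), holds(e,d), holds(e,e), inpos(c,c), inpos(c,d), inpos(e,e), marked(e)}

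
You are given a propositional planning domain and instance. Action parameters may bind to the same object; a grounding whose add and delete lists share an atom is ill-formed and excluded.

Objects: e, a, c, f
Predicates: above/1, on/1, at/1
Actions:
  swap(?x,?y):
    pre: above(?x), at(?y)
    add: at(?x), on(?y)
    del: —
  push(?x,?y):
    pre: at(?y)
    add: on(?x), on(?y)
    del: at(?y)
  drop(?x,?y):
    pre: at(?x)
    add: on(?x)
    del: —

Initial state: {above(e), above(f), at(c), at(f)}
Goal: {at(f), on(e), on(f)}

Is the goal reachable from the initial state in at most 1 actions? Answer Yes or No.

1. swap(e,c)  →  {above(e), above(f), at(c), at(e), at(f), on(c)}
2. push(f,e)  →  {above(e), above(f), at(c), at(f), on(c), on(e), on(f)}
optimal plan length = 2; 2 > 1

No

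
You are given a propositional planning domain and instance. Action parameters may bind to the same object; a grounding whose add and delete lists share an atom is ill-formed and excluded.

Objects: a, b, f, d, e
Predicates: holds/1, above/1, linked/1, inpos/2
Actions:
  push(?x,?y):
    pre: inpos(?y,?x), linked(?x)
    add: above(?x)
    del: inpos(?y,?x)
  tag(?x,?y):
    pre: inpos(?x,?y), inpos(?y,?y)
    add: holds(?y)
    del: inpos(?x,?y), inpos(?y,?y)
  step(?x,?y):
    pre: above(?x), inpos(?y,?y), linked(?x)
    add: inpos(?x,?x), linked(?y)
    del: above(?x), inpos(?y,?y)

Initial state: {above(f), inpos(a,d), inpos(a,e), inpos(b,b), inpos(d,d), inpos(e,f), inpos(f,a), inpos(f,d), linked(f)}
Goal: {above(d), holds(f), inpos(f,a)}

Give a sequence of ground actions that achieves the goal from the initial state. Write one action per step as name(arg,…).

1. step(f,d)  →  {inpos(a,d), inpos(a,e), inpos(b,b), inpos(e,f), inpos(f,a), inpos(f,d), inpos(f,f), linked(d), linked(f)}
2. push(d,a)  →  {above(d), inpos(a,e), inpos(b,b), inpos(e,f), inpos(f,a), inpos(f,d), inpos(f,f), linked(d), linked(f)}
3. tag(f,f)  →  {above(d), holds(f), inpos(a,e), inpos(b,b), inpos(e,f), inpos(f,a), inpos(f,d), linked(d), linked(f)}

step(f,d); push(d,a); tag(f,f)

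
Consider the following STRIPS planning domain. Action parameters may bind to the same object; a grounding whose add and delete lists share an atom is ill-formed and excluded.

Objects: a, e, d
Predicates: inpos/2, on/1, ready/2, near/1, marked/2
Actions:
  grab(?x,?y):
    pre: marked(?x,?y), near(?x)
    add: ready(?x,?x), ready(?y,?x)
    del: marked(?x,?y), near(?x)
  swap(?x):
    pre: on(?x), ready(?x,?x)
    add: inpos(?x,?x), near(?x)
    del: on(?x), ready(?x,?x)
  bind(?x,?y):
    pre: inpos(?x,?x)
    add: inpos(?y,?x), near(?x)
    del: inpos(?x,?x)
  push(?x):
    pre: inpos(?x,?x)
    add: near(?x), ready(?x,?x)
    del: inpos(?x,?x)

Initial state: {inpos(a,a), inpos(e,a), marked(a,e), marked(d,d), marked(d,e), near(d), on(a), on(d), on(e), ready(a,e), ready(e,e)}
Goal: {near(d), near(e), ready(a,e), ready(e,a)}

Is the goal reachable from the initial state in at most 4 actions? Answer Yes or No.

1. swap(e)  →  {inpos(a,a), inpos(e,a), inpos(e,e), marked(a,e), marked(d,d), marked(d,e), near(d), near(e), on(a), on(d), ready(a,e)}
2. bind(a,e)  →  {inpos(e,a), inpos(e,e), marked(a,e), marked(d,d), marked(d,e), near(a), near(d), near(e), on(a), on(d), ready(a,e)}
3. grab(a,e)  →  {inpos(e,a), inpos(e,e), marked(d,d), marked(d,e), near(d), near(e), on(a), on(d), ready(a,a), ready(a,e), ready(e,a)}
optimal plan length = 3; 3 ≤ 4

Yes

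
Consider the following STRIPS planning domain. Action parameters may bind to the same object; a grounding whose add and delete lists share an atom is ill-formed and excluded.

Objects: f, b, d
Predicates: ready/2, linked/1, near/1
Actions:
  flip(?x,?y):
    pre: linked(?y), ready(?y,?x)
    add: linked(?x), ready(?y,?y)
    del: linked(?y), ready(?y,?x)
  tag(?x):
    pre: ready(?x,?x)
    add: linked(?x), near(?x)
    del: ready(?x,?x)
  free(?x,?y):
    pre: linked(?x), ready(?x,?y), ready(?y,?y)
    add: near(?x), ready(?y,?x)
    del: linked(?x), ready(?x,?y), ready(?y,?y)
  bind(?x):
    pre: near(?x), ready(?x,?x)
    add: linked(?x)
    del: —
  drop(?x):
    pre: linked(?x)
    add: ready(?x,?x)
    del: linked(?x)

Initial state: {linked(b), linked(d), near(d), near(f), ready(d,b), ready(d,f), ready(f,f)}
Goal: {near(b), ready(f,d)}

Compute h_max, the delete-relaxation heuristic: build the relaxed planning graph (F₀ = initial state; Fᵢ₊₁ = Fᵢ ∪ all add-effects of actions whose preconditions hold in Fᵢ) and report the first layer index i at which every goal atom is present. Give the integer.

F0 = init (7 atoms)
F1 = F0 ∪ {linked(f), ready(b,b), ready(d,d), ready(f,d)}  (11 atoms)
F2 = F1 ∪ {near(b), ready(b,d)}  (13 atoms)
goal ⊆ F2  ⇒  h_max = 2

2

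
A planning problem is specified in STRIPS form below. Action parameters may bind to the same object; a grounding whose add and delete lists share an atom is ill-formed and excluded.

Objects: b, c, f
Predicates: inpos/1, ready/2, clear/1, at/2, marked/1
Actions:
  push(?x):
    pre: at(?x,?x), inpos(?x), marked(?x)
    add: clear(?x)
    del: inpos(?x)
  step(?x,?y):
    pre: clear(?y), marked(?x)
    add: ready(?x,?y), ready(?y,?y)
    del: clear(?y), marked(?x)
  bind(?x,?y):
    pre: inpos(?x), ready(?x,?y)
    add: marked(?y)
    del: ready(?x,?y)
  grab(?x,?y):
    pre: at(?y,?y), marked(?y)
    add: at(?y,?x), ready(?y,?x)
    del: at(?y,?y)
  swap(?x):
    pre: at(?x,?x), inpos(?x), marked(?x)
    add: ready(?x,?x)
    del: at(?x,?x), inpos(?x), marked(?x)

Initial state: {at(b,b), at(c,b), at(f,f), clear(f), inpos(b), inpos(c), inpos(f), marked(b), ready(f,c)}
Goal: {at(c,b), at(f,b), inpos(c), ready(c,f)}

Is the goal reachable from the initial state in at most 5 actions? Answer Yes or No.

1. bind(f,c)  →  {at(b,b), at(c,b), at(f,f), clear(f), inpos(b), inpos(c), inpos(f), marked(b), marked(c)}
2. step(c,f)  →  {at(b,b), at(c,b), at(f,f), inpos(b), inpos(c), inpos(f), marked(b), ready(c,f), ready(f,f)}
3. bind(f,f)  →  {at(b,b), at(c,b), at(f,f), inpos(b), inpos(c), inpos(f), marked(b), marked(f), ready(c,f)}
4. grab(b,f)  →  {at(b,b), at(c,b), at(f,b), inpos(b), inpos(c), inpos(f), marked(b), marked(f), ready(c,f), ready(f,b)}
optimal plan length = 4; 4 ≤ 5

Yes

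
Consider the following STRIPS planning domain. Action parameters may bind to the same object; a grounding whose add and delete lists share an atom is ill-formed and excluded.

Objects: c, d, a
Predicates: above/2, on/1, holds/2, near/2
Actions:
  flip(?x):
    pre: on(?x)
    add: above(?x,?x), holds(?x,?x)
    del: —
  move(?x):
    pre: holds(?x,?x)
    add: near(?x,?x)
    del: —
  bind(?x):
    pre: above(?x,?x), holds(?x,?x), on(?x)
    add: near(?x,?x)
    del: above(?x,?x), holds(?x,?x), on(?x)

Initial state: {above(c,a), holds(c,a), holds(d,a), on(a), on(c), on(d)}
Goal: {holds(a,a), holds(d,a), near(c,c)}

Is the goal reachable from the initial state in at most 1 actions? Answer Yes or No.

No

1. flip(c)  →  {above(c,a), above(c,c), holds(c,a), holds(c,c), holds(d,a), on(a), on(c), on(d)}
2. flip(a)  →  {above(a,a), above(c,a), above(c,c), holds(a,a), holds(c,a), holds(c,c), holds(d,a), on(a), on(c), on(d)}
3. move(c)  →  {above(a,a), above(c,a), above(c,c), holds(a,a), holds(c,a), holds(c,c), holds(d,a), near(c,c), on(a), on(c), on(d)}
optimal plan length = 3; 3 > 1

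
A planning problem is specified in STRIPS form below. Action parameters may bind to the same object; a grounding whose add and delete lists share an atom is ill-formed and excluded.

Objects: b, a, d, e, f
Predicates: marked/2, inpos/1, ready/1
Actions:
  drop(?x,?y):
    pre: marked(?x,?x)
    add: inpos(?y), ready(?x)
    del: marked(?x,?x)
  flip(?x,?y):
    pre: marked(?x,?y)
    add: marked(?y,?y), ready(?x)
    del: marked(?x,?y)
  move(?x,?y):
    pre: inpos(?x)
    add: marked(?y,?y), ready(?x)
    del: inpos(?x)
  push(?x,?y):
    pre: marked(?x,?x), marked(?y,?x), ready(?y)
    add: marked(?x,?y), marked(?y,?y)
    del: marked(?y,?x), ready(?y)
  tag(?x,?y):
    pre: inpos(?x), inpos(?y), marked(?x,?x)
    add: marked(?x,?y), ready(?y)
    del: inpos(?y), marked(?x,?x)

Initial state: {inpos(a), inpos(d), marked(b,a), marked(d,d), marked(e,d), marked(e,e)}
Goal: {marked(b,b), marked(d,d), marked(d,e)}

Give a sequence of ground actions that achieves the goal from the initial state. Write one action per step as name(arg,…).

drop(e,b); move(b,b); push(d,e)

1. drop(e,b)  →  {inpos(a), inpos(b), inpos(d), marked(b,a), marked(d,d), marked(e,d), ready(e)}
2. move(b,b)  →  {inpos(a), inpos(d), marked(b,a), marked(b,b), marked(d,d), marked(e,d), ready(b), ready(e)}
3. push(d,e)  →  {inpos(a), inpos(d), marked(b,a), marked(b,b), marked(d,d), marked(d,e), marked(e,e), ready(b)}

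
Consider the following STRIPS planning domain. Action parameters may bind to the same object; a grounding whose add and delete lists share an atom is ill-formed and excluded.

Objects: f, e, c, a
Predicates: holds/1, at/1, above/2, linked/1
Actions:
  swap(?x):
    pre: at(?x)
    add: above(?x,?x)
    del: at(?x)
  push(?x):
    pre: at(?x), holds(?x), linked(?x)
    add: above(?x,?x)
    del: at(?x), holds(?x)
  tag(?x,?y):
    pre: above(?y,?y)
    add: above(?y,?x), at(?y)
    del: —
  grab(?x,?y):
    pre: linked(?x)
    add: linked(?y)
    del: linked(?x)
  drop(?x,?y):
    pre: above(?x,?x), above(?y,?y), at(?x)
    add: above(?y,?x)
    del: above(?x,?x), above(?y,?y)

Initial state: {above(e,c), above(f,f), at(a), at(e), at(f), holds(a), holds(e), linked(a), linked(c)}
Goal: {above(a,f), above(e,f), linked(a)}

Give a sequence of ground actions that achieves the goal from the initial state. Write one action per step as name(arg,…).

1. swap(e)  →  {above(e,c), above(e,e), above(f,f), at(a), at(f), holds(a), holds(e), linked(a), linked(c)}
2. swap(a)  →  {above(a,a), above(e,c), above(e,e), above(f,f), at(f), holds(a), holds(e), linked(a), linked(c)}
3. tag(f,e)  →  {above(a,a), above(e,c), above(e,e), above(e,f), above(f,f), at(e), at(f), holds(a), holds(e), linked(a), linked(c)}
4. tag(f,a)  →  {above(a,a), above(a,f), above(e,c), above(e,e), above(e,f), above(f,f), at(a), at(e), at(f), holds(a), holds(e), linked(a), linked(c)}

swap(e); swap(a); tag(f,e); tag(f,a)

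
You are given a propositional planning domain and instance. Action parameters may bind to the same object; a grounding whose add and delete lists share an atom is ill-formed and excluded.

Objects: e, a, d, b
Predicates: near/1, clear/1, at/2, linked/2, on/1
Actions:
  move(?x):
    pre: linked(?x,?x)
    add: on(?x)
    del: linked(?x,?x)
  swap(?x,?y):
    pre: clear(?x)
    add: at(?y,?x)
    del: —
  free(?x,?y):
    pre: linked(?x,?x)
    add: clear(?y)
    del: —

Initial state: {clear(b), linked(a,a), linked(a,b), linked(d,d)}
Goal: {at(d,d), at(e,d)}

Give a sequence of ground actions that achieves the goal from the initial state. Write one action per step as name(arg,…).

free(a,d); swap(d,e); swap(d,d)

1. free(a,d)  →  {clear(b), clear(d), linked(a,a), linked(a,b), linked(d,d)}
2. swap(d,e)  →  {at(e,d), clear(b), clear(d), linked(a,a), linked(a,b), linked(d,d)}
3. swap(d,d)  →  {at(d,d), at(e,d), clear(b), clear(d), linked(a,a), linked(a,b), linked(d,d)}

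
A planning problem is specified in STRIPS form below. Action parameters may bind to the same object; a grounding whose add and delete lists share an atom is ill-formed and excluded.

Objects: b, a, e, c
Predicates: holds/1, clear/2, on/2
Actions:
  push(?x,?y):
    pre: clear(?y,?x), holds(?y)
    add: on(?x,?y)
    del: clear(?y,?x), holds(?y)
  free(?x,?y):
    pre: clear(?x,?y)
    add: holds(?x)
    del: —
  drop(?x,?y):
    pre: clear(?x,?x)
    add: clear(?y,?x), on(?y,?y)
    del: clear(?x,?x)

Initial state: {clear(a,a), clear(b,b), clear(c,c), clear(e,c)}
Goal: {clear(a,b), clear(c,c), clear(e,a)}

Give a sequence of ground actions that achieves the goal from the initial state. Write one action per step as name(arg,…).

1. drop(b,a)  →  {clear(a,a), clear(a,b), clear(c,c), clear(e,c), on(a,a)}
2. drop(a,e)  →  {clear(a,b), clear(c,c), clear(e,a), clear(e,c), on(a,a), on(e,e)}

drop(b,a); drop(a,e)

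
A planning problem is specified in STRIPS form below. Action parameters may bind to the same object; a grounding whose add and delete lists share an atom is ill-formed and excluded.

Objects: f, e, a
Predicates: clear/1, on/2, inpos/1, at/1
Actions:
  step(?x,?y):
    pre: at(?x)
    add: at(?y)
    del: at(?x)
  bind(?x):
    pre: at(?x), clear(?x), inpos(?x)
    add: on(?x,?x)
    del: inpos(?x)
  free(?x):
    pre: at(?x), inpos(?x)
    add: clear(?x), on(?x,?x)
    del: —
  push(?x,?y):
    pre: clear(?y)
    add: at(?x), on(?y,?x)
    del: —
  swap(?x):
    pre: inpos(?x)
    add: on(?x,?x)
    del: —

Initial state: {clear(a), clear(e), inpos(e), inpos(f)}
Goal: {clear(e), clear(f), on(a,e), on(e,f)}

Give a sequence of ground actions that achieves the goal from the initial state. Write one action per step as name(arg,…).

1. push(f,e)  →  {at(f), clear(a), clear(e), inpos(e), inpos(f), on(e,f)}
2. free(f)  →  {at(f), clear(a), clear(e), clear(f), inpos(e), inpos(f), on(e,f), on(f,f)}
3. push(e,a)  →  {at(e), at(f), clear(a), clear(e), clear(f), inpos(e), inpos(f), on(a,e), on(e,f), on(f,f)}

push(f,e); free(f); push(e,a)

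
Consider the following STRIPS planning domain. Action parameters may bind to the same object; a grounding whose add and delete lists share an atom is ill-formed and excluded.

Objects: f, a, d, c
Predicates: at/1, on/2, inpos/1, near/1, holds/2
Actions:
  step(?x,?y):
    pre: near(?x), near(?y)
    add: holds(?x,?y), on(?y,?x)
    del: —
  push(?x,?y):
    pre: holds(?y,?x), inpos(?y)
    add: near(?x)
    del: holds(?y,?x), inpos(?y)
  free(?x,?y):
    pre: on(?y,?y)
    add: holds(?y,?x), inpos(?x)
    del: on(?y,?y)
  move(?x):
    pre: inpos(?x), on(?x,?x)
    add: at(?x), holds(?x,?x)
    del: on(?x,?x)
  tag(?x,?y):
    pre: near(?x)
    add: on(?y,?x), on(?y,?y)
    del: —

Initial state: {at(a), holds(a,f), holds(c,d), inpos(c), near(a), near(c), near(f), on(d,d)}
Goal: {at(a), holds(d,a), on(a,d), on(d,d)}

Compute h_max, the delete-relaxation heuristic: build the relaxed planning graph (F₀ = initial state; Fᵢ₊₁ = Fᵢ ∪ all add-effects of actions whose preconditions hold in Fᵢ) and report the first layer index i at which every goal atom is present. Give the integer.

F0 = init (8 atoms)
F1 = F0 ∪ {holds(a,a), holds(a,c), holds(c,a), holds(c,c), holds(c,f), holds(d,a), holds(d,c), holds(d,d), holds(d,f), holds(f,a), holds(f,c), holds(f,f), inpos(a), inpos(d), inpos(f), near(d), on(a,a), on(a,c), on(a,f), on(c,a), on(c,c), on(c,f), on(d,a), on(d,c), on(d,f), on(f,a), on(f,c), on(f,f)}  (36 atoms)
F2 = F1 ∪ {at(c), at(d), at(f), holds(a,d), holds(f,d), on(a,d), on(c,d), on(f,d)}  (44 atoms)
goal ⊆ F2  ⇒  h_max = 2

2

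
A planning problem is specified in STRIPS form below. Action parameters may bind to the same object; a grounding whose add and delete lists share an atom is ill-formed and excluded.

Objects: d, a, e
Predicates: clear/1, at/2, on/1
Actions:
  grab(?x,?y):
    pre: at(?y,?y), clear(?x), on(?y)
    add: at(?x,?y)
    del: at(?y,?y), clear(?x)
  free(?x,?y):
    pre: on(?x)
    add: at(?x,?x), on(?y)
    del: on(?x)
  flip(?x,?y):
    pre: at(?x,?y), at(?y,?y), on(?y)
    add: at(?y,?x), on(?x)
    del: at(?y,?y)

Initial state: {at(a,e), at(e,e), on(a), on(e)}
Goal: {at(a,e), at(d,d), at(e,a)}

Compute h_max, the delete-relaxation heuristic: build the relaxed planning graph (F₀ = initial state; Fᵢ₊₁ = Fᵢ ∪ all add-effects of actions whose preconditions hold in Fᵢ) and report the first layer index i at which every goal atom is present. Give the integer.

F0 = init (4 atoms)
F1 = F0 ∪ {at(a,a), at(e,a), on(d)}  (7 atoms)
F2 = F1 ∪ {at(d,d)}  (8 atoms)
goal ⊆ F2  ⇒  h_max = 2

2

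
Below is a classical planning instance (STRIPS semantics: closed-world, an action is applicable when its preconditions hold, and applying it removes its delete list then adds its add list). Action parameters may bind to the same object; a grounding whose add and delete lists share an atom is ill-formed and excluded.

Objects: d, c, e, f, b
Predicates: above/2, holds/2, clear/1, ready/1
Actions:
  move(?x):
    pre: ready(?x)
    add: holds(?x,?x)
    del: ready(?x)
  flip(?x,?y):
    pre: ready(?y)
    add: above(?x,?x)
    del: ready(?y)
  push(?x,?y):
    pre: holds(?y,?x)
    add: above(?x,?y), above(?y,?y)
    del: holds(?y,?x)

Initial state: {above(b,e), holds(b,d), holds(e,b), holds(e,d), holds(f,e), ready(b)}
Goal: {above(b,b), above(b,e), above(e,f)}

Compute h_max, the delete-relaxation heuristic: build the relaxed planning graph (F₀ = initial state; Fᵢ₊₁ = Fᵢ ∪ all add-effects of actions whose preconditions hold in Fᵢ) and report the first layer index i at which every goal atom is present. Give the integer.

F0 = init (6 atoms)
F1 = F0 ∪ {above(b,b), above(c,c), above(d,b), above(d,d), above(d,e), above(e,e), above(e,f), above(f,f), holds(b,b)}  (15 atoms)
goal ⊆ F1  ⇒  h_max = 1

1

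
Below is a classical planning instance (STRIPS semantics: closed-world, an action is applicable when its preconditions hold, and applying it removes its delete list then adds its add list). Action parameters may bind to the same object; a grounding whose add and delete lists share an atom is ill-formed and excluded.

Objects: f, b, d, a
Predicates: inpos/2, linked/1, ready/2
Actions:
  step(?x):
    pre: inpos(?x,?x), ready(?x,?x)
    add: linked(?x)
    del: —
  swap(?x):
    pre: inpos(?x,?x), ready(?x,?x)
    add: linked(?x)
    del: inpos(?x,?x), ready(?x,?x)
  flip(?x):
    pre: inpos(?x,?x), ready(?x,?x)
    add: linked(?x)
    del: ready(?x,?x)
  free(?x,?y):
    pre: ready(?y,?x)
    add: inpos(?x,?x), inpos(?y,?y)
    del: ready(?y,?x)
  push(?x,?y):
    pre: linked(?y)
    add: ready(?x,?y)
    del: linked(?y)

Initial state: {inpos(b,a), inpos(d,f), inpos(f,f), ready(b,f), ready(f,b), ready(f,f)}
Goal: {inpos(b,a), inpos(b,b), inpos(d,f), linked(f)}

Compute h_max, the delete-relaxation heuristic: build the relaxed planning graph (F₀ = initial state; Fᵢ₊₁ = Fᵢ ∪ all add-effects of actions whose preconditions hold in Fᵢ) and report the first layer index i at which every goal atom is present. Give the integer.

F0 = init (6 atoms)
F1 = F0 ∪ {inpos(b,b), linked(f)}  (8 atoms)
goal ⊆ F1  ⇒  h_max = 1

1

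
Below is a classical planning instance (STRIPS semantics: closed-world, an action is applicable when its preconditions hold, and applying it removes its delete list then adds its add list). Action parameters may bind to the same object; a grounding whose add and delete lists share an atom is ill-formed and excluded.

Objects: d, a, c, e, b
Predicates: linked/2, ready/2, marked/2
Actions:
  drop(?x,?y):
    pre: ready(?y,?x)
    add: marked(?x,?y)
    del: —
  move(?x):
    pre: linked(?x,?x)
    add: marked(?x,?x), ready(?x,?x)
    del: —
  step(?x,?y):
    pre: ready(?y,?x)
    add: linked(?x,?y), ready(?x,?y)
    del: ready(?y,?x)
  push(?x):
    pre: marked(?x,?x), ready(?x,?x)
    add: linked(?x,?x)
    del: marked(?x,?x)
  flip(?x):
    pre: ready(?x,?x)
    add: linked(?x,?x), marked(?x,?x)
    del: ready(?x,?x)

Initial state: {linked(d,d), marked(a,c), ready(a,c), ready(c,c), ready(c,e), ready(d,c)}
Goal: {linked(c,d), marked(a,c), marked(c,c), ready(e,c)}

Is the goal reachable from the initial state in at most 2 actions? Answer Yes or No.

1. drop(c,c)  →  {linked(d,d), marked(a,c), marked(c,c), ready(a,c), ready(c,c), ready(c,e), ready(d,c)}
2. step(c,d)  →  {linked(c,d), linked(d,d), marked(a,c), marked(c,c), ready(a,c), ready(c,c), ready(c,d), ready(c,e)}
3. step(e,c)  →  {linked(c,d), linked(d,d), linked(e,c), marked(a,c), marked(c,c), ready(a,c), ready(c,c), ready(c,d), ready(e,c)}
optimal plan length = 3; 3 > 2

No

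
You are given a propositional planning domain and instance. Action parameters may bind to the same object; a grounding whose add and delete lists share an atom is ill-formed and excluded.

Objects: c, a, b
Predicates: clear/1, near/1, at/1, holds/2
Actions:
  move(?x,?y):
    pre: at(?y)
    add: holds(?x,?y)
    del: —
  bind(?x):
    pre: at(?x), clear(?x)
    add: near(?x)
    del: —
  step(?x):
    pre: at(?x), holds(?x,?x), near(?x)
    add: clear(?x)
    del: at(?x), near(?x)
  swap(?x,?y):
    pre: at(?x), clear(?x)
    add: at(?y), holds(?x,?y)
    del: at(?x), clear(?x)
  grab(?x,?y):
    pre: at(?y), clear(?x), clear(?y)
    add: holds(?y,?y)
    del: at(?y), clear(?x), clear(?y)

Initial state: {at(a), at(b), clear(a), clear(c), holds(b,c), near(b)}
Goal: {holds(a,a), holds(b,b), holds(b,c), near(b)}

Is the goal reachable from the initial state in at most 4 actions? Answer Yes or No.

1. move(a,a)  →  {at(a), at(b), clear(a), clear(c), holds(a,a), holds(b,c), near(b)}
2. move(b,b)  →  {at(a), at(b), clear(a), clear(c), holds(a,a), holds(b,b), holds(b,c), near(b)}
optimal plan length = 2; 2 ≤ 4

Yes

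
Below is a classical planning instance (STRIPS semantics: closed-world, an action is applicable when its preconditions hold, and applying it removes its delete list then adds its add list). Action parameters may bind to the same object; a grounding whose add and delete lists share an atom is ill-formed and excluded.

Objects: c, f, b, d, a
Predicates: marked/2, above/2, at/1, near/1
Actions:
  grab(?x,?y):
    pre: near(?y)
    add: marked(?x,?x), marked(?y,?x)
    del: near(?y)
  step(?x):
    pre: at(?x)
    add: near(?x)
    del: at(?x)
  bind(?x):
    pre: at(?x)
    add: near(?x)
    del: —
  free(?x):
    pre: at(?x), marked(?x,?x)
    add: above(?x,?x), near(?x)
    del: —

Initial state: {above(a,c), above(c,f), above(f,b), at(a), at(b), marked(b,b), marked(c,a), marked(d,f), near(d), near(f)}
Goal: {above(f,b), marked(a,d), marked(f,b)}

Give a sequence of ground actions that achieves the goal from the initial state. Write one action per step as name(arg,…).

grab(b,f); step(a); grab(d,a)

1. grab(b,f)  →  {above(a,c), above(c,f), above(f,b), at(a), at(b), marked(b,b), marked(c,a), marked(d,f), marked(f,b), near(d)}
2. step(a)  →  {above(a,c), above(c,f), above(f,b), at(b), marked(b,b), marked(c,a), marked(d,f), marked(f,b), near(a), near(d)}
3. grab(d,a)  →  {above(a,c), above(c,f), above(f,b), at(b), marked(a,d), marked(b,b), marked(c,a), marked(d,d), marked(d,f), marked(f,b), near(d)}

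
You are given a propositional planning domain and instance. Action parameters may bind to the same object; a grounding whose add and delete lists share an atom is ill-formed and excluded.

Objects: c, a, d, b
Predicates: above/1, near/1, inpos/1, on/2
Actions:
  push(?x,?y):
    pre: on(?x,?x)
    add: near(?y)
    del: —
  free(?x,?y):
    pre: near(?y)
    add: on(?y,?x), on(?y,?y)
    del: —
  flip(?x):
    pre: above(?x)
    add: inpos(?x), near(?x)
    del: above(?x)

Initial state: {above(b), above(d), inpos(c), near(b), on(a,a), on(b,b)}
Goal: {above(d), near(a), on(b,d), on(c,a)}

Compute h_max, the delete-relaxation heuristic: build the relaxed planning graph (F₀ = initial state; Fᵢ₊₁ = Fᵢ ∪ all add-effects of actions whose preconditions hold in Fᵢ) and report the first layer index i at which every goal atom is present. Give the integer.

F0 = init (6 atoms)
F1 = F0 ∪ {inpos(b), inpos(d), near(a), near(c), near(d), on(b,a), on(b,c), on(b,d)}  (14 atoms)
F2 = F1 ∪ {on(a,b), on(a,c), on(a,d), on(c,a), on(c,b), on(c,c), on(c,d), on(d,a), on(d,b), on(d,c), on(d,d)}  (25 atoms)
goal ⊆ F2  ⇒  h_max = 2

2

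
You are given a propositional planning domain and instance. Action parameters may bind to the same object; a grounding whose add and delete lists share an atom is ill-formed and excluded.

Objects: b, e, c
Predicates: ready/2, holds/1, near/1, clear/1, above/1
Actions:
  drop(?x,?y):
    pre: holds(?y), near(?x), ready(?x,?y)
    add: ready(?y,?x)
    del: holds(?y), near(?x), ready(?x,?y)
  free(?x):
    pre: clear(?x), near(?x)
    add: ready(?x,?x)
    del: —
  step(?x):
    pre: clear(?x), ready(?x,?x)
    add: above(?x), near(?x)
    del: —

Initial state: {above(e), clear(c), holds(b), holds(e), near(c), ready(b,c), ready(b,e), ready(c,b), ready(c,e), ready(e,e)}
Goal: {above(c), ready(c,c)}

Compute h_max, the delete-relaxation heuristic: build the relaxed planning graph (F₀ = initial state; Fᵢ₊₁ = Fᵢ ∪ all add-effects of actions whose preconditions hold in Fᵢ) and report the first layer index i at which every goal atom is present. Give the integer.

F0 = init (10 atoms)
F1 = F0 ∪ {ready(c,c), ready(e,c)}  (12 atoms)
F2 = F1 ∪ {above(c)}  (13 atoms)
goal ⊆ F2  ⇒  h_max = 2

2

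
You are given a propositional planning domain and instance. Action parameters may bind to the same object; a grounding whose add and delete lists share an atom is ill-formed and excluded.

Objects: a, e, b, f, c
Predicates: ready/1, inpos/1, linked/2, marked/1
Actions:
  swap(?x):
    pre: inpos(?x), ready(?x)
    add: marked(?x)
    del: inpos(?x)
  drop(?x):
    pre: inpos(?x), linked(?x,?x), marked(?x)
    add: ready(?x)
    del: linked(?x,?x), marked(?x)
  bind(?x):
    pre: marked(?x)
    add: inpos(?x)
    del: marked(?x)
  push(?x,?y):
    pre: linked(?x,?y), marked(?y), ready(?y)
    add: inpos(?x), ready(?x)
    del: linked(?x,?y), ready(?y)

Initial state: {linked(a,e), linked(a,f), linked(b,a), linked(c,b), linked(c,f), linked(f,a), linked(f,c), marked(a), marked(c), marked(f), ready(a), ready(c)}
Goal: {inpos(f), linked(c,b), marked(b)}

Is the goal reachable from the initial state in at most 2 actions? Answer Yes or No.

No

1. bind(f)  →  {inpos(f), linked(a,e), linked(a,f), linked(b,a), linked(c,b), linked(c,f), linked(f,a), linked(f,c), marked(a), marked(c), ready(a), ready(c)}
2. push(b,a)  →  {inpos(b), inpos(f), linked(a,e), linked(a,f), linked(c,b), linked(c,f), linked(f,a), linked(f,c), marked(a), marked(c), ready(b), ready(c)}
3. swap(b)  →  {inpos(f), linked(a,e), linked(a,f), linked(c,b), linked(c,f), linked(f,a), linked(f,c), marked(a), marked(b), marked(c), ready(b), ready(c)}
optimal plan length = 3; 3 > 2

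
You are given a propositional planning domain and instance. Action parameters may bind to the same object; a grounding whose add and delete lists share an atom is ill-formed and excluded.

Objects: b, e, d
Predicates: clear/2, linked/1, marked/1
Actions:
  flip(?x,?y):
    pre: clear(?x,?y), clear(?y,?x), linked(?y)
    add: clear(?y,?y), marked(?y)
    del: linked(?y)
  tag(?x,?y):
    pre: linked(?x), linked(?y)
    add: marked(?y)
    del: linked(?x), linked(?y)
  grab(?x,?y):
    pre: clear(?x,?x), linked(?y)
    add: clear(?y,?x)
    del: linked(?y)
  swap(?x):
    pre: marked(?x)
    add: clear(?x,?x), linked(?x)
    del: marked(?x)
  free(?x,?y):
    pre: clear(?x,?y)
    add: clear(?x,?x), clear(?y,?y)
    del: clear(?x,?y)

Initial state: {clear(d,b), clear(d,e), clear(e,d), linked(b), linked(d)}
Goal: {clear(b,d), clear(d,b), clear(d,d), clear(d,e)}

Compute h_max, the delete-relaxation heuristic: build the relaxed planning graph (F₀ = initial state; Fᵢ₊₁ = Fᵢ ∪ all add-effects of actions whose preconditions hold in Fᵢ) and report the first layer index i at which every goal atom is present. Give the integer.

2

F0 = init (5 atoms)
F1 = F0 ∪ {clear(b,b), clear(d,d), clear(e,e), marked(b), marked(d)}  (10 atoms)
F2 = F1 ∪ {clear(b,d), clear(b,e)}  (12 atoms)
goal ⊆ F2  ⇒  h_max = 2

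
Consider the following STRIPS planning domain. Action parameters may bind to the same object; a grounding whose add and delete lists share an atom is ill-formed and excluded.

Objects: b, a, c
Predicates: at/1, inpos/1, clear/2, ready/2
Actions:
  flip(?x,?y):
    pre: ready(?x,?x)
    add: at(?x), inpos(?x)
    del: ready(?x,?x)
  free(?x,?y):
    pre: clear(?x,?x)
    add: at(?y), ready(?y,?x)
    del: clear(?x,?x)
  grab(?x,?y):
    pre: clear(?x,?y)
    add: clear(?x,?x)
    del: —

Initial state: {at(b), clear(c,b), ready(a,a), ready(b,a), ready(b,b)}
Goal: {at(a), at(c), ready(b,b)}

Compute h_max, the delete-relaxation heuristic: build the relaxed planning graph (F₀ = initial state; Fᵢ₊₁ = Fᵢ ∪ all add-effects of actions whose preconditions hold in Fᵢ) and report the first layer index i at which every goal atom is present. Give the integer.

F0 = init (5 atoms)
F1 = F0 ∪ {at(a), clear(c,c), inpos(a), inpos(b)}  (9 atoms)
F2 = F1 ∪ {at(c), ready(a,c), ready(b,c), ready(c,c)}  (13 atoms)
goal ⊆ F2  ⇒  h_max = 2

2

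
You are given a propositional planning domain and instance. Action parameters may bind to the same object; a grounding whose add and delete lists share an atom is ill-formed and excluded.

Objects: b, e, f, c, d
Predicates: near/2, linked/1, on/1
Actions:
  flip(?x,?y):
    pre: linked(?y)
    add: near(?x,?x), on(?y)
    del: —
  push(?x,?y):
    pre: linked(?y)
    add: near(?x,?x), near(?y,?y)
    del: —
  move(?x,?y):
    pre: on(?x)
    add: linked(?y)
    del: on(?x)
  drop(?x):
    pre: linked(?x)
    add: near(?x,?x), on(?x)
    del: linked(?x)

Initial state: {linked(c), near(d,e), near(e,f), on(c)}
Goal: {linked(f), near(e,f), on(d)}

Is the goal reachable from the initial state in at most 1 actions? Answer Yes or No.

1. move(c,f)  →  {linked(c), linked(f), near(d,e), near(e,f)}
2. flip(b,f)  →  {linked(c), linked(f), near(b,b), near(d,e), near(e,f), on(f)}
3. move(f,d)  →  {linked(c), linked(d), linked(f), near(b,b), near(d,e), near(e,f)}
4. flip(b,d)  →  {linked(c), linked(d), linked(f), near(b,b), near(d,e), near(e,f), on(d)}
optimal plan length = 4; 4 > 1

No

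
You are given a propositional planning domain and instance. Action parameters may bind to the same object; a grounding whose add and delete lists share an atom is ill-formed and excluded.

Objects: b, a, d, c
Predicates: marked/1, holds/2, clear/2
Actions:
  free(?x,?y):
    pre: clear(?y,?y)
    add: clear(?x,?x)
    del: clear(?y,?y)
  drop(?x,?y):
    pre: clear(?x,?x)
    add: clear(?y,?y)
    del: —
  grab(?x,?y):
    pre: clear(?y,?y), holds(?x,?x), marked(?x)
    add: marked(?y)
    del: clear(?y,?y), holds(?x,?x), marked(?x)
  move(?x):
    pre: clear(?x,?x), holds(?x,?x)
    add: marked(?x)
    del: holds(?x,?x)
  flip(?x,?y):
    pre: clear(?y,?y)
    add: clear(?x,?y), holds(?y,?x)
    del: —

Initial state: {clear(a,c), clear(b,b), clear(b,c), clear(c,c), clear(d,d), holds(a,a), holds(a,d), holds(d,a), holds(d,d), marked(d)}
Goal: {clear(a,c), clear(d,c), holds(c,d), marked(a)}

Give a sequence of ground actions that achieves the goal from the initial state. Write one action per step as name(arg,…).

free(a,b); grab(d,a); flip(d,c)

1. free(a,b)  →  {clear(a,a), clear(a,c), clear(b,c), clear(c,c), clear(d,d), holds(a,a), holds(a,d), holds(d,a), holds(d,d), marked(d)}
2. grab(d,a)  →  {clear(a,c), clear(b,c), clear(c,c), clear(d,d), holds(a,a), holds(a,d), holds(d,a), marked(a)}
3. flip(d,c)  →  {clear(a,c), clear(b,c), clear(c,c), clear(d,c), clear(d,d), holds(a,a), holds(a,d), holds(c,d), holds(d,a), marked(a)}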